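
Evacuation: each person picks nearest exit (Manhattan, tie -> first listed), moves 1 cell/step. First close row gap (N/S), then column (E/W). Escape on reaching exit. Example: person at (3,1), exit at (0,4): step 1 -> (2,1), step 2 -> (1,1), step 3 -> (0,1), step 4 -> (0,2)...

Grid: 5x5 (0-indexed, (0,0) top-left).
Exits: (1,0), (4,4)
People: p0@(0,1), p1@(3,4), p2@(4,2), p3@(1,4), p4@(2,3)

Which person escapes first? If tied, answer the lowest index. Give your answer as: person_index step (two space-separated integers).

Step 1: p0:(0,1)->(1,1) | p1:(3,4)->(4,4)->EXIT | p2:(4,2)->(4,3) | p3:(1,4)->(2,4) | p4:(2,3)->(3,3)
Step 2: p0:(1,1)->(1,0)->EXIT | p1:escaped | p2:(4,3)->(4,4)->EXIT | p3:(2,4)->(3,4) | p4:(3,3)->(4,3)
Step 3: p0:escaped | p1:escaped | p2:escaped | p3:(3,4)->(4,4)->EXIT | p4:(4,3)->(4,4)->EXIT
Exit steps: [2, 1, 2, 3, 3]
First to escape: p1 at step 1

Answer: 1 1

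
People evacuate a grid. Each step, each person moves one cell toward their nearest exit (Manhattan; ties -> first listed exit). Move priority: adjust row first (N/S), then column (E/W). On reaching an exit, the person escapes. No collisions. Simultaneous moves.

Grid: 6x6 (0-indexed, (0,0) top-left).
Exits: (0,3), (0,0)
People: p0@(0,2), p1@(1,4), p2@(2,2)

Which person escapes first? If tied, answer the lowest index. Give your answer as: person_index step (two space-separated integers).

Answer: 0 1

Derivation:
Step 1: p0:(0,2)->(0,3)->EXIT | p1:(1,4)->(0,4) | p2:(2,2)->(1,2)
Step 2: p0:escaped | p1:(0,4)->(0,3)->EXIT | p2:(1,2)->(0,2)
Step 3: p0:escaped | p1:escaped | p2:(0,2)->(0,3)->EXIT
Exit steps: [1, 2, 3]
First to escape: p0 at step 1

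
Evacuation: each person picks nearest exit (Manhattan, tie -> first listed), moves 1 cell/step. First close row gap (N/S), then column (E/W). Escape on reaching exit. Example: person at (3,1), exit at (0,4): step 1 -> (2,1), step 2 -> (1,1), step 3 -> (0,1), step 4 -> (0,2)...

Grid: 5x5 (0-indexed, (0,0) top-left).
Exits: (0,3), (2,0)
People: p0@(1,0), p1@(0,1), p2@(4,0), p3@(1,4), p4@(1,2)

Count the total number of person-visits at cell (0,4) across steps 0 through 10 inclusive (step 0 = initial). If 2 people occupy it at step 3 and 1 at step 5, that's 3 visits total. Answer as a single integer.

Answer: 1

Derivation:
Step 0: p0@(1,0) p1@(0,1) p2@(4,0) p3@(1,4) p4@(1,2) -> at (0,4): 0 [-], cum=0
Step 1: p0@ESC p1@(0,2) p2@(3,0) p3@(0,4) p4@(0,2) -> at (0,4): 1 [p3], cum=1
Step 2: p0@ESC p1@ESC p2@ESC p3@ESC p4@ESC -> at (0,4): 0 [-], cum=1
Total visits = 1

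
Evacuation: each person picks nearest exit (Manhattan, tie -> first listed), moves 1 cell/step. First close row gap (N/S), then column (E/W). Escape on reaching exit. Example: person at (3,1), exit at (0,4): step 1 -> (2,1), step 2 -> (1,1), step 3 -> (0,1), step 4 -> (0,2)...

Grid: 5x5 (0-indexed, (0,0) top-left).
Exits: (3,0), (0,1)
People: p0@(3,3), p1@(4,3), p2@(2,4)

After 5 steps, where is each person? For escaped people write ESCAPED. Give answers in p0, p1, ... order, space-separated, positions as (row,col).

Step 1: p0:(3,3)->(3,2) | p1:(4,3)->(3,3) | p2:(2,4)->(3,4)
Step 2: p0:(3,2)->(3,1) | p1:(3,3)->(3,2) | p2:(3,4)->(3,3)
Step 3: p0:(3,1)->(3,0)->EXIT | p1:(3,2)->(3,1) | p2:(3,3)->(3,2)
Step 4: p0:escaped | p1:(3,1)->(3,0)->EXIT | p2:(3,2)->(3,1)
Step 5: p0:escaped | p1:escaped | p2:(3,1)->(3,0)->EXIT

ESCAPED ESCAPED ESCAPED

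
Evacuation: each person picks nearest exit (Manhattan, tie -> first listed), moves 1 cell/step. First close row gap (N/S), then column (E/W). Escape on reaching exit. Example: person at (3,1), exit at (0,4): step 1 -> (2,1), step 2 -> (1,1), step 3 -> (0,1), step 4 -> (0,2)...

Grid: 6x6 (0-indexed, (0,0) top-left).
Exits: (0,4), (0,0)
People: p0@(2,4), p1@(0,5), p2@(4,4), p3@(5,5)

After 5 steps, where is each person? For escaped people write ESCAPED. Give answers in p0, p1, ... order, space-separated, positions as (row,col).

Step 1: p0:(2,4)->(1,4) | p1:(0,5)->(0,4)->EXIT | p2:(4,4)->(3,4) | p3:(5,5)->(4,5)
Step 2: p0:(1,4)->(0,4)->EXIT | p1:escaped | p2:(3,4)->(2,4) | p3:(4,5)->(3,5)
Step 3: p0:escaped | p1:escaped | p2:(2,4)->(1,4) | p3:(3,5)->(2,5)
Step 4: p0:escaped | p1:escaped | p2:(1,4)->(0,4)->EXIT | p3:(2,5)->(1,5)
Step 5: p0:escaped | p1:escaped | p2:escaped | p3:(1,5)->(0,5)

ESCAPED ESCAPED ESCAPED (0,5)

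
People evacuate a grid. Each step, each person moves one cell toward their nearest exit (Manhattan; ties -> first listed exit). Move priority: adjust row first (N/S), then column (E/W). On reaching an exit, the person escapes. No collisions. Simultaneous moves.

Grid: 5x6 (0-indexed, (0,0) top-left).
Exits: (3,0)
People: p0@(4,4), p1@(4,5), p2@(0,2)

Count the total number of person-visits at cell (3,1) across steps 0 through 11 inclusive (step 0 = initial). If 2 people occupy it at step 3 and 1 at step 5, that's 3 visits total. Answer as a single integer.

Step 0: p0@(4,4) p1@(4,5) p2@(0,2) -> at (3,1): 0 [-], cum=0
Step 1: p0@(3,4) p1@(3,5) p2@(1,2) -> at (3,1): 0 [-], cum=0
Step 2: p0@(3,3) p1@(3,4) p2@(2,2) -> at (3,1): 0 [-], cum=0
Step 3: p0@(3,2) p1@(3,3) p2@(3,2) -> at (3,1): 0 [-], cum=0
Step 4: p0@(3,1) p1@(3,2) p2@(3,1) -> at (3,1): 2 [p0,p2], cum=2
Step 5: p0@ESC p1@(3,1) p2@ESC -> at (3,1): 1 [p1], cum=3
Step 6: p0@ESC p1@ESC p2@ESC -> at (3,1): 0 [-], cum=3
Total visits = 3

Answer: 3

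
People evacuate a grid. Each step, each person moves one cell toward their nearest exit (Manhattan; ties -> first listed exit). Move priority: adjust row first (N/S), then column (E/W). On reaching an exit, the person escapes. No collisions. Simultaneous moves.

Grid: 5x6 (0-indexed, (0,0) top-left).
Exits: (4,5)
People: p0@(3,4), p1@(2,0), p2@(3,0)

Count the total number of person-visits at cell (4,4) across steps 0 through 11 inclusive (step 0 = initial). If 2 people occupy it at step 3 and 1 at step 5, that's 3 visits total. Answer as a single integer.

Answer: 3

Derivation:
Step 0: p0@(3,4) p1@(2,0) p2@(3,0) -> at (4,4): 0 [-], cum=0
Step 1: p0@(4,4) p1@(3,0) p2@(4,0) -> at (4,4): 1 [p0], cum=1
Step 2: p0@ESC p1@(4,0) p2@(4,1) -> at (4,4): 0 [-], cum=1
Step 3: p0@ESC p1@(4,1) p2@(4,2) -> at (4,4): 0 [-], cum=1
Step 4: p0@ESC p1@(4,2) p2@(4,3) -> at (4,4): 0 [-], cum=1
Step 5: p0@ESC p1@(4,3) p2@(4,4) -> at (4,4): 1 [p2], cum=2
Step 6: p0@ESC p1@(4,4) p2@ESC -> at (4,4): 1 [p1], cum=3
Step 7: p0@ESC p1@ESC p2@ESC -> at (4,4): 0 [-], cum=3
Total visits = 3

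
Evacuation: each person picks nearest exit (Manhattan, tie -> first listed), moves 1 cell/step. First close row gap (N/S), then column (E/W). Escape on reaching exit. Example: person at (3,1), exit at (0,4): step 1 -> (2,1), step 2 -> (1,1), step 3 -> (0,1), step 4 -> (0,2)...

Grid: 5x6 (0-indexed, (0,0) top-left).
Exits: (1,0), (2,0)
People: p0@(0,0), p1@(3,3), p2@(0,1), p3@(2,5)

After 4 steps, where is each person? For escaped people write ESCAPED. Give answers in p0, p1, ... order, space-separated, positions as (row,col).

Step 1: p0:(0,0)->(1,0)->EXIT | p1:(3,3)->(2,3) | p2:(0,1)->(1,1) | p3:(2,5)->(2,4)
Step 2: p0:escaped | p1:(2,3)->(2,2) | p2:(1,1)->(1,0)->EXIT | p3:(2,4)->(2,3)
Step 3: p0:escaped | p1:(2,2)->(2,1) | p2:escaped | p3:(2,3)->(2,2)
Step 4: p0:escaped | p1:(2,1)->(2,0)->EXIT | p2:escaped | p3:(2,2)->(2,1)

ESCAPED ESCAPED ESCAPED (2,1)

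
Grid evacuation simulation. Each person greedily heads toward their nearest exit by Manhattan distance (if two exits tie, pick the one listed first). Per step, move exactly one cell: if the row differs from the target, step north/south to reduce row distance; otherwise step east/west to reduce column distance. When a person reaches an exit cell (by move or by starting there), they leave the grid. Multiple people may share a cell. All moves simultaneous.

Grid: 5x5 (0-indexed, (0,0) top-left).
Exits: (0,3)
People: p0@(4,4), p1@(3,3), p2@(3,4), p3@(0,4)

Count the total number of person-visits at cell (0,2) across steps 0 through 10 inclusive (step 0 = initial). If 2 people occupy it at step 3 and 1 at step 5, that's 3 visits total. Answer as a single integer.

Answer: 0

Derivation:
Step 0: p0@(4,4) p1@(3,3) p2@(3,4) p3@(0,4) -> at (0,2): 0 [-], cum=0
Step 1: p0@(3,4) p1@(2,3) p2@(2,4) p3@ESC -> at (0,2): 0 [-], cum=0
Step 2: p0@(2,4) p1@(1,3) p2@(1,4) p3@ESC -> at (0,2): 0 [-], cum=0
Step 3: p0@(1,4) p1@ESC p2@(0,4) p3@ESC -> at (0,2): 0 [-], cum=0
Step 4: p0@(0,4) p1@ESC p2@ESC p3@ESC -> at (0,2): 0 [-], cum=0
Step 5: p0@ESC p1@ESC p2@ESC p3@ESC -> at (0,2): 0 [-], cum=0
Total visits = 0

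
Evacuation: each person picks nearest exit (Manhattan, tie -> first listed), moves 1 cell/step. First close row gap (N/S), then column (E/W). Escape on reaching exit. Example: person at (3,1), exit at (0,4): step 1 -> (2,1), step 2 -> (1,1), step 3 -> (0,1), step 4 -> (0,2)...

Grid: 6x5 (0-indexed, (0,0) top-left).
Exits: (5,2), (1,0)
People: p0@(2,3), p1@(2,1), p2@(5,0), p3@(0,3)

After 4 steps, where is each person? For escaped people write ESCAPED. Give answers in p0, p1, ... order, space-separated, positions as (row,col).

Step 1: p0:(2,3)->(3,3) | p1:(2,1)->(1,1) | p2:(5,0)->(5,1) | p3:(0,3)->(1,3)
Step 2: p0:(3,3)->(4,3) | p1:(1,1)->(1,0)->EXIT | p2:(5,1)->(5,2)->EXIT | p3:(1,3)->(1,2)
Step 3: p0:(4,3)->(5,3) | p1:escaped | p2:escaped | p3:(1,2)->(1,1)
Step 4: p0:(5,3)->(5,2)->EXIT | p1:escaped | p2:escaped | p3:(1,1)->(1,0)->EXIT

ESCAPED ESCAPED ESCAPED ESCAPED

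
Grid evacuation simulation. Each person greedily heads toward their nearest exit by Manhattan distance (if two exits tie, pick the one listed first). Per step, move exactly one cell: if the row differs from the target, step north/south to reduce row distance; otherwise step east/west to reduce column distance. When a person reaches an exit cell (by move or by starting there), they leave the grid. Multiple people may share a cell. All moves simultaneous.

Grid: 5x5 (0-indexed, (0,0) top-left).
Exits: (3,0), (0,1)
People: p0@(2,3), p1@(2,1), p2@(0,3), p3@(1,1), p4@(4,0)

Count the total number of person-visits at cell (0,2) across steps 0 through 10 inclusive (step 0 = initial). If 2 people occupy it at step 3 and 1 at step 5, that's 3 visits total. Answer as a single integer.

Answer: 1

Derivation:
Step 0: p0@(2,3) p1@(2,1) p2@(0,3) p3@(1,1) p4@(4,0) -> at (0,2): 0 [-], cum=0
Step 1: p0@(3,3) p1@(3,1) p2@(0,2) p3@ESC p4@ESC -> at (0,2): 1 [p2], cum=1
Step 2: p0@(3,2) p1@ESC p2@ESC p3@ESC p4@ESC -> at (0,2): 0 [-], cum=1
Step 3: p0@(3,1) p1@ESC p2@ESC p3@ESC p4@ESC -> at (0,2): 0 [-], cum=1
Step 4: p0@ESC p1@ESC p2@ESC p3@ESC p4@ESC -> at (0,2): 0 [-], cum=1
Total visits = 1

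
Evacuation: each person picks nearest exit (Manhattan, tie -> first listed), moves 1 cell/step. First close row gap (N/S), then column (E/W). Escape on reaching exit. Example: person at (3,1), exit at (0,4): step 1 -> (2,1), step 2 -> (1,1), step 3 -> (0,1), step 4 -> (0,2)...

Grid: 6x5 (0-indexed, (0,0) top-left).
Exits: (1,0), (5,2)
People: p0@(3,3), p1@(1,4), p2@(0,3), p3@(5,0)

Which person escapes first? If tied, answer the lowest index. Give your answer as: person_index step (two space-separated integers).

Step 1: p0:(3,3)->(4,3) | p1:(1,4)->(1,3) | p2:(0,3)->(1,3) | p3:(5,0)->(5,1)
Step 2: p0:(4,3)->(5,3) | p1:(1,3)->(1,2) | p2:(1,3)->(1,2) | p3:(5,1)->(5,2)->EXIT
Step 3: p0:(5,3)->(5,2)->EXIT | p1:(1,2)->(1,1) | p2:(1,2)->(1,1) | p3:escaped
Step 4: p0:escaped | p1:(1,1)->(1,0)->EXIT | p2:(1,1)->(1,0)->EXIT | p3:escaped
Exit steps: [3, 4, 4, 2]
First to escape: p3 at step 2

Answer: 3 2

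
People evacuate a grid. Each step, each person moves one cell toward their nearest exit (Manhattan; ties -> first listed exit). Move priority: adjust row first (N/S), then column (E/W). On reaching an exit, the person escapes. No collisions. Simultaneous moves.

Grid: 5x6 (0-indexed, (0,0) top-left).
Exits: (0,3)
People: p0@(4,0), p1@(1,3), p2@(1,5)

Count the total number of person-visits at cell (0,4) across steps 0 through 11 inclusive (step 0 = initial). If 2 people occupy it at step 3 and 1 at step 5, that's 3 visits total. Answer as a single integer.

Step 0: p0@(4,0) p1@(1,3) p2@(1,5) -> at (0,4): 0 [-], cum=0
Step 1: p0@(3,0) p1@ESC p2@(0,5) -> at (0,4): 0 [-], cum=0
Step 2: p0@(2,0) p1@ESC p2@(0,4) -> at (0,4): 1 [p2], cum=1
Step 3: p0@(1,0) p1@ESC p2@ESC -> at (0,4): 0 [-], cum=1
Step 4: p0@(0,0) p1@ESC p2@ESC -> at (0,4): 0 [-], cum=1
Step 5: p0@(0,1) p1@ESC p2@ESC -> at (0,4): 0 [-], cum=1
Step 6: p0@(0,2) p1@ESC p2@ESC -> at (0,4): 0 [-], cum=1
Step 7: p0@ESC p1@ESC p2@ESC -> at (0,4): 0 [-], cum=1
Total visits = 1

Answer: 1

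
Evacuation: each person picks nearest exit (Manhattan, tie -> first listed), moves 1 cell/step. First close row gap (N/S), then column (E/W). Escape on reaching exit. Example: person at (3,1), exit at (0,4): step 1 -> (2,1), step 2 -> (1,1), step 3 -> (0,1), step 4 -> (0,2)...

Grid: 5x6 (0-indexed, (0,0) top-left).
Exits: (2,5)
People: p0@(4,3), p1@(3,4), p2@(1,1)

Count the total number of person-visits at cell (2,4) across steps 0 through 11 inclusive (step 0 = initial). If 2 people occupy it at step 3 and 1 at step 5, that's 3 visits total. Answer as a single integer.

Answer: 3

Derivation:
Step 0: p0@(4,3) p1@(3,4) p2@(1,1) -> at (2,4): 0 [-], cum=0
Step 1: p0@(3,3) p1@(2,4) p2@(2,1) -> at (2,4): 1 [p1], cum=1
Step 2: p0@(2,3) p1@ESC p2@(2,2) -> at (2,4): 0 [-], cum=1
Step 3: p0@(2,4) p1@ESC p2@(2,3) -> at (2,4): 1 [p0], cum=2
Step 4: p0@ESC p1@ESC p2@(2,4) -> at (2,4): 1 [p2], cum=3
Step 5: p0@ESC p1@ESC p2@ESC -> at (2,4): 0 [-], cum=3
Total visits = 3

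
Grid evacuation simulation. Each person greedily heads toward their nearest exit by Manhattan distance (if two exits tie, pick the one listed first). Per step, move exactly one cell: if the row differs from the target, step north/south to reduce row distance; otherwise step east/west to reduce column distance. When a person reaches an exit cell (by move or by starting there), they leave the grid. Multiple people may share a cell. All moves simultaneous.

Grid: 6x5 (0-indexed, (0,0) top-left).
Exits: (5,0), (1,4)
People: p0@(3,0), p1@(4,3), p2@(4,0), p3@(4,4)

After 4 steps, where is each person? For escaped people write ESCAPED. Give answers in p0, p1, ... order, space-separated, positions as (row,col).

Step 1: p0:(3,0)->(4,0) | p1:(4,3)->(5,3) | p2:(4,0)->(5,0)->EXIT | p3:(4,4)->(3,4)
Step 2: p0:(4,0)->(5,0)->EXIT | p1:(5,3)->(5,2) | p2:escaped | p3:(3,4)->(2,4)
Step 3: p0:escaped | p1:(5,2)->(5,1) | p2:escaped | p3:(2,4)->(1,4)->EXIT
Step 4: p0:escaped | p1:(5,1)->(5,0)->EXIT | p2:escaped | p3:escaped

ESCAPED ESCAPED ESCAPED ESCAPED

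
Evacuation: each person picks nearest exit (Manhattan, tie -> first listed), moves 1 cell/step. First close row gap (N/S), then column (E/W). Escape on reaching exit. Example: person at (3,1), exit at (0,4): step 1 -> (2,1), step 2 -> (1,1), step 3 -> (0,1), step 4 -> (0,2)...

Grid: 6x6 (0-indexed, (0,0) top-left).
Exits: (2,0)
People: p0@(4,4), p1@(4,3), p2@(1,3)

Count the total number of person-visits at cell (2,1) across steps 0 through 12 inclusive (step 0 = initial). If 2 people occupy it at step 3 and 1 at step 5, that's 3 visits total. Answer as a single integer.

Answer: 3

Derivation:
Step 0: p0@(4,4) p1@(4,3) p2@(1,3) -> at (2,1): 0 [-], cum=0
Step 1: p0@(3,4) p1@(3,3) p2@(2,3) -> at (2,1): 0 [-], cum=0
Step 2: p0@(2,4) p1@(2,3) p2@(2,2) -> at (2,1): 0 [-], cum=0
Step 3: p0@(2,3) p1@(2,2) p2@(2,1) -> at (2,1): 1 [p2], cum=1
Step 4: p0@(2,2) p1@(2,1) p2@ESC -> at (2,1): 1 [p1], cum=2
Step 5: p0@(2,1) p1@ESC p2@ESC -> at (2,1): 1 [p0], cum=3
Step 6: p0@ESC p1@ESC p2@ESC -> at (2,1): 0 [-], cum=3
Total visits = 3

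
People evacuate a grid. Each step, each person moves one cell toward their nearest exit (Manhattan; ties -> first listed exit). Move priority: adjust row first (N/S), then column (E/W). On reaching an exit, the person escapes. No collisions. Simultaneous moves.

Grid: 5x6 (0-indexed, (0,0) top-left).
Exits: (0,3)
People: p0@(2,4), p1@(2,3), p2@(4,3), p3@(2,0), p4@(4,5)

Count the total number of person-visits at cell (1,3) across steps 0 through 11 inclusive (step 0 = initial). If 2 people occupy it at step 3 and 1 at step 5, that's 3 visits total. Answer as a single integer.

Answer: 2

Derivation:
Step 0: p0@(2,4) p1@(2,3) p2@(4,3) p3@(2,0) p4@(4,5) -> at (1,3): 0 [-], cum=0
Step 1: p0@(1,4) p1@(1,3) p2@(3,3) p3@(1,0) p4@(3,5) -> at (1,3): 1 [p1], cum=1
Step 2: p0@(0,4) p1@ESC p2@(2,3) p3@(0,0) p4@(2,5) -> at (1,3): 0 [-], cum=1
Step 3: p0@ESC p1@ESC p2@(1,3) p3@(0,1) p4@(1,5) -> at (1,3): 1 [p2], cum=2
Step 4: p0@ESC p1@ESC p2@ESC p3@(0,2) p4@(0,5) -> at (1,3): 0 [-], cum=2
Step 5: p0@ESC p1@ESC p2@ESC p3@ESC p4@(0,4) -> at (1,3): 0 [-], cum=2
Step 6: p0@ESC p1@ESC p2@ESC p3@ESC p4@ESC -> at (1,3): 0 [-], cum=2
Total visits = 2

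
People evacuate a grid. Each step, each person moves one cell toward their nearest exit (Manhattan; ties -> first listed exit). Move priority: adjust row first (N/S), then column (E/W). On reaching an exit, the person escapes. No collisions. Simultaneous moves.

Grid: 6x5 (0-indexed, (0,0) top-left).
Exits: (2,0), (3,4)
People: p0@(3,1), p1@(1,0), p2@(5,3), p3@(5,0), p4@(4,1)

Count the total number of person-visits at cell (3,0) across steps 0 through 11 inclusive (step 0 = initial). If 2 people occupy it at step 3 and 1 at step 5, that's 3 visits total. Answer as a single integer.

Answer: 1

Derivation:
Step 0: p0@(3,1) p1@(1,0) p2@(5,3) p3@(5,0) p4@(4,1) -> at (3,0): 0 [-], cum=0
Step 1: p0@(2,1) p1@ESC p2@(4,3) p3@(4,0) p4@(3,1) -> at (3,0): 0 [-], cum=0
Step 2: p0@ESC p1@ESC p2@(3,3) p3@(3,0) p4@(2,1) -> at (3,0): 1 [p3], cum=1
Step 3: p0@ESC p1@ESC p2@ESC p3@ESC p4@ESC -> at (3,0): 0 [-], cum=1
Total visits = 1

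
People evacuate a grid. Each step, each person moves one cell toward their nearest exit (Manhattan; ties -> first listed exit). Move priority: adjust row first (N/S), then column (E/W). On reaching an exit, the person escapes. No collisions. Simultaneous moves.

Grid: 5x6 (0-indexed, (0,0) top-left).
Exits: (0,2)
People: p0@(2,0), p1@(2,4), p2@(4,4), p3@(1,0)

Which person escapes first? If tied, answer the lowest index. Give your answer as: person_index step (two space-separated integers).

Answer: 3 3

Derivation:
Step 1: p0:(2,0)->(1,0) | p1:(2,4)->(1,4) | p2:(4,4)->(3,4) | p3:(1,0)->(0,0)
Step 2: p0:(1,0)->(0,0) | p1:(1,4)->(0,4) | p2:(3,4)->(2,4) | p3:(0,0)->(0,1)
Step 3: p0:(0,0)->(0,1) | p1:(0,4)->(0,3) | p2:(2,4)->(1,4) | p3:(0,1)->(0,2)->EXIT
Step 4: p0:(0,1)->(0,2)->EXIT | p1:(0,3)->(0,2)->EXIT | p2:(1,4)->(0,4) | p3:escaped
Step 5: p0:escaped | p1:escaped | p2:(0,4)->(0,3) | p3:escaped
Step 6: p0:escaped | p1:escaped | p2:(0,3)->(0,2)->EXIT | p3:escaped
Exit steps: [4, 4, 6, 3]
First to escape: p3 at step 3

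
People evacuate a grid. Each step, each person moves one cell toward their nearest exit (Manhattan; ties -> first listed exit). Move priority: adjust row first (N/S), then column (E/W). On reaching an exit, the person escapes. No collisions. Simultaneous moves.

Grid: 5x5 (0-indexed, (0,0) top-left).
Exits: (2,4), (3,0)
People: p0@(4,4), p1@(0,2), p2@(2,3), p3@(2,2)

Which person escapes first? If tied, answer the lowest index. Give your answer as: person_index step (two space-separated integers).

Step 1: p0:(4,4)->(3,4) | p1:(0,2)->(1,2) | p2:(2,3)->(2,4)->EXIT | p3:(2,2)->(2,3)
Step 2: p0:(3,4)->(2,4)->EXIT | p1:(1,2)->(2,2) | p2:escaped | p3:(2,3)->(2,4)->EXIT
Step 3: p0:escaped | p1:(2,2)->(2,3) | p2:escaped | p3:escaped
Step 4: p0:escaped | p1:(2,3)->(2,4)->EXIT | p2:escaped | p3:escaped
Exit steps: [2, 4, 1, 2]
First to escape: p2 at step 1

Answer: 2 1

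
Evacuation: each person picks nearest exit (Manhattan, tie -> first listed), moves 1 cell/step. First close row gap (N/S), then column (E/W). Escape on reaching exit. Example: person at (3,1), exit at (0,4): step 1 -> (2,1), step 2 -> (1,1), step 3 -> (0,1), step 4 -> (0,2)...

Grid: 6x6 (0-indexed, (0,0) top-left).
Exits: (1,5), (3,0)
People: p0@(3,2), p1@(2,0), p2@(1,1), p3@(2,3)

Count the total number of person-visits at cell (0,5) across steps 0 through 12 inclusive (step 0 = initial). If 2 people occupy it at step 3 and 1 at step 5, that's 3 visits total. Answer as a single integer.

Step 0: p0@(3,2) p1@(2,0) p2@(1,1) p3@(2,3) -> at (0,5): 0 [-], cum=0
Step 1: p0@(3,1) p1@ESC p2@(2,1) p3@(1,3) -> at (0,5): 0 [-], cum=0
Step 2: p0@ESC p1@ESC p2@(3,1) p3@(1,4) -> at (0,5): 0 [-], cum=0
Step 3: p0@ESC p1@ESC p2@ESC p3@ESC -> at (0,5): 0 [-], cum=0
Total visits = 0

Answer: 0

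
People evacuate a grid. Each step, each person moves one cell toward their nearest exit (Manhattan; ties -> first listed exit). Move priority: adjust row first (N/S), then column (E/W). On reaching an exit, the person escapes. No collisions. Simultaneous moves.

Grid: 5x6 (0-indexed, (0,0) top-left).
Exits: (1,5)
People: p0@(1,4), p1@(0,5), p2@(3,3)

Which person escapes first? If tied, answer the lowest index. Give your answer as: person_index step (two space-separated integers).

Step 1: p0:(1,4)->(1,5)->EXIT | p1:(0,5)->(1,5)->EXIT | p2:(3,3)->(2,3)
Step 2: p0:escaped | p1:escaped | p2:(2,3)->(1,3)
Step 3: p0:escaped | p1:escaped | p2:(1,3)->(1,4)
Step 4: p0:escaped | p1:escaped | p2:(1,4)->(1,5)->EXIT
Exit steps: [1, 1, 4]
First to escape: p0 at step 1

Answer: 0 1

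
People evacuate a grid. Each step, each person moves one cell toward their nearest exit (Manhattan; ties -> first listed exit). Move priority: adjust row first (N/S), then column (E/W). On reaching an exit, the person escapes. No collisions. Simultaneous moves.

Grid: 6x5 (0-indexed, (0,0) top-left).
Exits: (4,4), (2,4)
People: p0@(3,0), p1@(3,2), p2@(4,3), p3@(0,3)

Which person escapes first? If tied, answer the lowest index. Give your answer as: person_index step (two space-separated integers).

Answer: 2 1

Derivation:
Step 1: p0:(3,0)->(4,0) | p1:(3,2)->(4,2) | p2:(4,3)->(4,4)->EXIT | p3:(0,3)->(1,3)
Step 2: p0:(4,0)->(4,1) | p1:(4,2)->(4,3) | p2:escaped | p3:(1,3)->(2,3)
Step 3: p0:(4,1)->(4,2) | p1:(4,3)->(4,4)->EXIT | p2:escaped | p3:(2,3)->(2,4)->EXIT
Step 4: p0:(4,2)->(4,3) | p1:escaped | p2:escaped | p3:escaped
Step 5: p0:(4,3)->(4,4)->EXIT | p1:escaped | p2:escaped | p3:escaped
Exit steps: [5, 3, 1, 3]
First to escape: p2 at step 1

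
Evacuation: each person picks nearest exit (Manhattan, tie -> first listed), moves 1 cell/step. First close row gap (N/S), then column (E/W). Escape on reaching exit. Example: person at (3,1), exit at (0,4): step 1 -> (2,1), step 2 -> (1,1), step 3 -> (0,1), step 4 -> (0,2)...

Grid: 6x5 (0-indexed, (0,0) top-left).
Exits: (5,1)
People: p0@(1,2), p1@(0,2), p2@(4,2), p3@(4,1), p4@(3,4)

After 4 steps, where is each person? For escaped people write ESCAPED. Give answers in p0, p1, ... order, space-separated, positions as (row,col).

Step 1: p0:(1,2)->(2,2) | p1:(0,2)->(1,2) | p2:(4,2)->(5,2) | p3:(4,1)->(5,1)->EXIT | p4:(3,4)->(4,4)
Step 2: p0:(2,2)->(3,2) | p1:(1,2)->(2,2) | p2:(5,2)->(5,1)->EXIT | p3:escaped | p4:(4,4)->(5,4)
Step 3: p0:(3,2)->(4,2) | p1:(2,2)->(3,2) | p2:escaped | p3:escaped | p4:(5,4)->(5,3)
Step 4: p0:(4,2)->(5,2) | p1:(3,2)->(4,2) | p2:escaped | p3:escaped | p4:(5,3)->(5,2)

(5,2) (4,2) ESCAPED ESCAPED (5,2)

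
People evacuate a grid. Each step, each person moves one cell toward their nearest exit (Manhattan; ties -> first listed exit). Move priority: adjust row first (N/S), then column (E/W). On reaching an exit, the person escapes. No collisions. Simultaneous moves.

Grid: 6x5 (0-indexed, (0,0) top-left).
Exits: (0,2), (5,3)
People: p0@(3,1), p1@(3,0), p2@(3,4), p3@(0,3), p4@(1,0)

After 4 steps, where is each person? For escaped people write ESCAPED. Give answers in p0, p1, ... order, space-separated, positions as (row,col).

Step 1: p0:(3,1)->(2,1) | p1:(3,0)->(2,0) | p2:(3,4)->(4,4) | p3:(0,3)->(0,2)->EXIT | p4:(1,0)->(0,0)
Step 2: p0:(2,1)->(1,1) | p1:(2,0)->(1,0) | p2:(4,4)->(5,4) | p3:escaped | p4:(0,0)->(0,1)
Step 3: p0:(1,1)->(0,1) | p1:(1,0)->(0,0) | p2:(5,4)->(5,3)->EXIT | p3:escaped | p4:(0,1)->(0,2)->EXIT
Step 4: p0:(0,1)->(0,2)->EXIT | p1:(0,0)->(0,1) | p2:escaped | p3:escaped | p4:escaped

ESCAPED (0,1) ESCAPED ESCAPED ESCAPED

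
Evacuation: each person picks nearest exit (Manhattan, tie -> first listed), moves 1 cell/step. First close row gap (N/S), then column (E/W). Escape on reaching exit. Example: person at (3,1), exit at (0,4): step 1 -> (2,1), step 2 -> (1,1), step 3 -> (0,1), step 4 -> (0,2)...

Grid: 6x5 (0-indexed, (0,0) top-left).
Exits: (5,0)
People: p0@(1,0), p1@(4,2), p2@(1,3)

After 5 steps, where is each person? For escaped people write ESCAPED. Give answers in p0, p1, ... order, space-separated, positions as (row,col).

Step 1: p0:(1,0)->(2,0) | p1:(4,2)->(5,2) | p2:(1,3)->(2,3)
Step 2: p0:(2,0)->(3,0) | p1:(5,2)->(5,1) | p2:(2,3)->(3,3)
Step 3: p0:(3,0)->(4,0) | p1:(5,1)->(5,0)->EXIT | p2:(3,3)->(4,3)
Step 4: p0:(4,0)->(5,0)->EXIT | p1:escaped | p2:(4,3)->(5,3)
Step 5: p0:escaped | p1:escaped | p2:(5,3)->(5,2)

ESCAPED ESCAPED (5,2)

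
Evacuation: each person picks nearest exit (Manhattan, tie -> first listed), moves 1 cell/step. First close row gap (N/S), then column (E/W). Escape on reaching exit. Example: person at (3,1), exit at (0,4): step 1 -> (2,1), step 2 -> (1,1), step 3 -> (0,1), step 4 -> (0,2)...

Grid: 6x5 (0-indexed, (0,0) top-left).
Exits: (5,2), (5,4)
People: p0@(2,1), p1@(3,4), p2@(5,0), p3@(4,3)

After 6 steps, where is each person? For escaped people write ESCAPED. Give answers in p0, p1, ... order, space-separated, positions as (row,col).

Step 1: p0:(2,1)->(3,1) | p1:(3,4)->(4,4) | p2:(5,0)->(5,1) | p3:(4,3)->(5,3)
Step 2: p0:(3,1)->(4,1) | p1:(4,4)->(5,4)->EXIT | p2:(5,1)->(5,2)->EXIT | p3:(5,3)->(5,2)->EXIT
Step 3: p0:(4,1)->(5,1) | p1:escaped | p2:escaped | p3:escaped
Step 4: p0:(5,1)->(5,2)->EXIT | p1:escaped | p2:escaped | p3:escaped

ESCAPED ESCAPED ESCAPED ESCAPED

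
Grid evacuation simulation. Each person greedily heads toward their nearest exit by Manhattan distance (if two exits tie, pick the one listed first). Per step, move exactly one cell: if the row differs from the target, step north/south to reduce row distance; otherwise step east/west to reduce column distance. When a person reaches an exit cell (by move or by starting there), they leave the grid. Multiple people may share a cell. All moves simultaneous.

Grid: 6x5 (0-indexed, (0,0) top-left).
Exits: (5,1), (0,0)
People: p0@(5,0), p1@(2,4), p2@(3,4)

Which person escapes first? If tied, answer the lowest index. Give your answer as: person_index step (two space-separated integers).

Step 1: p0:(5,0)->(5,1)->EXIT | p1:(2,4)->(3,4) | p2:(3,4)->(4,4)
Step 2: p0:escaped | p1:(3,4)->(4,4) | p2:(4,4)->(5,4)
Step 3: p0:escaped | p1:(4,4)->(5,4) | p2:(5,4)->(5,3)
Step 4: p0:escaped | p1:(5,4)->(5,3) | p2:(5,3)->(5,2)
Step 5: p0:escaped | p1:(5,3)->(5,2) | p2:(5,2)->(5,1)->EXIT
Step 6: p0:escaped | p1:(5,2)->(5,1)->EXIT | p2:escaped
Exit steps: [1, 6, 5]
First to escape: p0 at step 1

Answer: 0 1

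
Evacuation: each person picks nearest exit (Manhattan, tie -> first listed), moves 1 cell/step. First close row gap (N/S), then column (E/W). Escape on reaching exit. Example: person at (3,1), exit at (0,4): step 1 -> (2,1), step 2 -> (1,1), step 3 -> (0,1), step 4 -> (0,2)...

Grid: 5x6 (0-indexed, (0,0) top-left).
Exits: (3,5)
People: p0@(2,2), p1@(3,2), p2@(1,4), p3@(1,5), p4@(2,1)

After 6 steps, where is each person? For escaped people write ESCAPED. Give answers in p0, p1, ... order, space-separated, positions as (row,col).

Step 1: p0:(2,2)->(3,2) | p1:(3,2)->(3,3) | p2:(1,4)->(2,4) | p3:(1,5)->(2,5) | p4:(2,1)->(3,1)
Step 2: p0:(3,2)->(3,3) | p1:(3,3)->(3,4) | p2:(2,4)->(3,4) | p3:(2,5)->(3,5)->EXIT | p4:(3,1)->(3,2)
Step 3: p0:(3,3)->(3,4) | p1:(3,4)->(3,5)->EXIT | p2:(3,4)->(3,5)->EXIT | p3:escaped | p4:(3,2)->(3,3)
Step 4: p0:(3,4)->(3,5)->EXIT | p1:escaped | p2:escaped | p3:escaped | p4:(3,3)->(3,4)
Step 5: p0:escaped | p1:escaped | p2:escaped | p3:escaped | p4:(3,4)->(3,5)->EXIT

ESCAPED ESCAPED ESCAPED ESCAPED ESCAPED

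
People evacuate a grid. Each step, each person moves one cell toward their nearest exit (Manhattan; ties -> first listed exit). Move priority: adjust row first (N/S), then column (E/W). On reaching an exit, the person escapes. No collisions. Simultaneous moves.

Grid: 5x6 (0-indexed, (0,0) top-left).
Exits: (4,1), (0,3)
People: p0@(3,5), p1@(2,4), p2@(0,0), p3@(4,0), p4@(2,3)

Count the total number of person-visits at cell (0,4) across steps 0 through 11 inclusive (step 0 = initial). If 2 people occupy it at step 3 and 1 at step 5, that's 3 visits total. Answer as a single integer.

Step 0: p0@(3,5) p1@(2,4) p2@(0,0) p3@(4,0) p4@(2,3) -> at (0,4): 0 [-], cum=0
Step 1: p0@(4,5) p1@(1,4) p2@(0,1) p3@ESC p4@(1,3) -> at (0,4): 0 [-], cum=0
Step 2: p0@(4,4) p1@(0,4) p2@(0,2) p3@ESC p4@ESC -> at (0,4): 1 [p1], cum=1
Step 3: p0@(4,3) p1@ESC p2@ESC p3@ESC p4@ESC -> at (0,4): 0 [-], cum=1
Step 4: p0@(4,2) p1@ESC p2@ESC p3@ESC p4@ESC -> at (0,4): 0 [-], cum=1
Step 5: p0@ESC p1@ESC p2@ESC p3@ESC p4@ESC -> at (0,4): 0 [-], cum=1
Total visits = 1

Answer: 1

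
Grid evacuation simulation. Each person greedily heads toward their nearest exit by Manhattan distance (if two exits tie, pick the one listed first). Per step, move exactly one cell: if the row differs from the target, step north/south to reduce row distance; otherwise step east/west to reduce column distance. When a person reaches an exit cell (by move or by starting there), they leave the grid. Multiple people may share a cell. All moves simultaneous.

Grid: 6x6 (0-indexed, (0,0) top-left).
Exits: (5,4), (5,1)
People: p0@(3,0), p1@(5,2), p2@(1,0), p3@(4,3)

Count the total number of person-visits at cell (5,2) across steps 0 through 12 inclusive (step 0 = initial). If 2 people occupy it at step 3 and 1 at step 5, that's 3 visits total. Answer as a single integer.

Step 0: p0@(3,0) p1@(5,2) p2@(1,0) p3@(4,3) -> at (5,2): 1 [p1], cum=1
Step 1: p0@(4,0) p1@ESC p2@(2,0) p3@(5,3) -> at (5,2): 0 [-], cum=1
Step 2: p0@(5,0) p1@ESC p2@(3,0) p3@ESC -> at (5,2): 0 [-], cum=1
Step 3: p0@ESC p1@ESC p2@(4,0) p3@ESC -> at (5,2): 0 [-], cum=1
Step 4: p0@ESC p1@ESC p2@(5,0) p3@ESC -> at (5,2): 0 [-], cum=1
Step 5: p0@ESC p1@ESC p2@ESC p3@ESC -> at (5,2): 0 [-], cum=1
Total visits = 1

Answer: 1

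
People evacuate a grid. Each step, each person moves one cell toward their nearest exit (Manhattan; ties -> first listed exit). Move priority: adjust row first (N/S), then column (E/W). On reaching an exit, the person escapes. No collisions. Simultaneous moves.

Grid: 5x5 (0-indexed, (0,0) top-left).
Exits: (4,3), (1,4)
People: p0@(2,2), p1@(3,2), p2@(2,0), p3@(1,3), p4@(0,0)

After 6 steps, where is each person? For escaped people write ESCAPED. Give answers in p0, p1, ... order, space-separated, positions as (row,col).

Step 1: p0:(2,2)->(3,2) | p1:(3,2)->(4,2) | p2:(2,0)->(3,0) | p3:(1,3)->(1,4)->EXIT | p4:(0,0)->(1,0)
Step 2: p0:(3,2)->(4,2) | p1:(4,2)->(4,3)->EXIT | p2:(3,0)->(4,0) | p3:escaped | p4:(1,0)->(1,1)
Step 3: p0:(4,2)->(4,3)->EXIT | p1:escaped | p2:(4,0)->(4,1) | p3:escaped | p4:(1,1)->(1,2)
Step 4: p0:escaped | p1:escaped | p2:(4,1)->(4,2) | p3:escaped | p4:(1,2)->(1,3)
Step 5: p0:escaped | p1:escaped | p2:(4,2)->(4,3)->EXIT | p3:escaped | p4:(1,3)->(1,4)->EXIT

ESCAPED ESCAPED ESCAPED ESCAPED ESCAPED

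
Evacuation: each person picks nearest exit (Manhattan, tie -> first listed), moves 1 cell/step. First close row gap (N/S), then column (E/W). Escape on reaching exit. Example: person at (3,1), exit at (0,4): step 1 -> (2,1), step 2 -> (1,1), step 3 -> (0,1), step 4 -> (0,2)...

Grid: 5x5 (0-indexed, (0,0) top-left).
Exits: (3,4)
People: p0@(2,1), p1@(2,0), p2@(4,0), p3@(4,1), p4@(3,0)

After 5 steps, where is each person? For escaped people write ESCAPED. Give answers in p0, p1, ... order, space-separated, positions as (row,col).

Step 1: p0:(2,1)->(3,1) | p1:(2,0)->(3,0) | p2:(4,0)->(3,0) | p3:(4,1)->(3,1) | p4:(3,0)->(3,1)
Step 2: p0:(3,1)->(3,2) | p1:(3,0)->(3,1) | p2:(3,0)->(3,1) | p3:(3,1)->(3,2) | p4:(3,1)->(3,2)
Step 3: p0:(3,2)->(3,3) | p1:(3,1)->(3,2) | p2:(3,1)->(3,2) | p3:(3,2)->(3,3) | p4:(3,2)->(3,3)
Step 4: p0:(3,3)->(3,4)->EXIT | p1:(3,2)->(3,3) | p2:(3,2)->(3,3) | p3:(3,3)->(3,4)->EXIT | p4:(3,3)->(3,4)->EXIT
Step 5: p0:escaped | p1:(3,3)->(3,4)->EXIT | p2:(3,3)->(3,4)->EXIT | p3:escaped | p4:escaped

ESCAPED ESCAPED ESCAPED ESCAPED ESCAPED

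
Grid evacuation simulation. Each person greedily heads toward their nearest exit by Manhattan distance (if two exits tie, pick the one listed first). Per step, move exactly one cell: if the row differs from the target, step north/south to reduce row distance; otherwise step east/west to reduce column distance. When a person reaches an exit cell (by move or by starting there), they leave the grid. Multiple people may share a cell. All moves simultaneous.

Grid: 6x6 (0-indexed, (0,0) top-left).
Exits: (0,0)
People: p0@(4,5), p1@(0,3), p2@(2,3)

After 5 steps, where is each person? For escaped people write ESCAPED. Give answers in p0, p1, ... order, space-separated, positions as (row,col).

Step 1: p0:(4,5)->(3,5) | p1:(0,3)->(0,2) | p2:(2,3)->(1,3)
Step 2: p0:(3,5)->(2,5) | p1:(0,2)->(0,1) | p2:(1,3)->(0,3)
Step 3: p0:(2,5)->(1,5) | p1:(0,1)->(0,0)->EXIT | p2:(0,3)->(0,2)
Step 4: p0:(1,5)->(0,5) | p1:escaped | p2:(0,2)->(0,1)
Step 5: p0:(0,5)->(0,4) | p1:escaped | p2:(0,1)->(0,0)->EXIT

(0,4) ESCAPED ESCAPED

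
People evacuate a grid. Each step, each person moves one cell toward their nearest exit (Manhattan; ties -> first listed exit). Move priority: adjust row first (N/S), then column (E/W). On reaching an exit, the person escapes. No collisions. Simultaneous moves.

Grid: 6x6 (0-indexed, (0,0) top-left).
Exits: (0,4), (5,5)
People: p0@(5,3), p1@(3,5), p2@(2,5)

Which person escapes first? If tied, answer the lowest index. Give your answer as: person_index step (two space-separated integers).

Step 1: p0:(5,3)->(5,4) | p1:(3,5)->(4,5) | p2:(2,5)->(1,5)
Step 2: p0:(5,4)->(5,5)->EXIT | p1:(4,5)->(5,5)->EXIT | p2:(1,5)->(0,5)
Step 3: p0:escaped | p1:escaped | p2:(0,5)->(0,4)->EXIT
Exit steps: [2, 2, 3]
First to escape: p0 at step 2

Answer: 0 2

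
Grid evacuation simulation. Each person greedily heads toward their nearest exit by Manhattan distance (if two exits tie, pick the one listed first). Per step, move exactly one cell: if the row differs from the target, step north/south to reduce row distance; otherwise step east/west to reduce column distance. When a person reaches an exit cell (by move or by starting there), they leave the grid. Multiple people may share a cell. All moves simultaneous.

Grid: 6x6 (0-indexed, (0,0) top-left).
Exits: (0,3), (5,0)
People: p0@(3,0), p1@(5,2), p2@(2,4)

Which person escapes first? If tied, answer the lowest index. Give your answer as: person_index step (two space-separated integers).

Step 1: p0:(3,0)->(4,0) | p1:(5,2)->(5,1) | p2:(2,4)->(1,4)
Step 2: p0:(4,0)->(5,0)->EXIT | p1:(5,1)->(5,0)->EXIT | p2:(1,4)->(0,4)
Step 3: p0:escaped | p1:escaped | p2:(0,4)->(0,3)->EXIT
Exit steps: [2, 2, 3]
First to escape: p0 at step 2

Answer: 0 2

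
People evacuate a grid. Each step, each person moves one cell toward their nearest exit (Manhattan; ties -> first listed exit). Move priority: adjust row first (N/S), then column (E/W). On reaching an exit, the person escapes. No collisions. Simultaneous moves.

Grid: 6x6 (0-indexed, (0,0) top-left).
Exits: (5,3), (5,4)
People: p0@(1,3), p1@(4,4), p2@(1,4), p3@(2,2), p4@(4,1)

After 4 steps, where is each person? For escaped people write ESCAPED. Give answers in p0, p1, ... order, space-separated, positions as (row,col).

Step 1: p0:(1,3)->(2,3) | p1:(4,4)->(5,4)->EXIT | p2:(1,4)->(2,4) | p3:(2,2)->(3,2) | p4:(4,1)->(5,1)
Step 2: p0:(2,3)->(3,3) | p1:escaped | p2:(2,4)->(3,4) | p3:(3,2)->(4,2) | p4:(5,1)->(5,2)
Step 3: p0:(3,3)->(4,3) | p1:escaped | p2:(3,4)->(4,4) | p3:(4,2)->(5,2) | p4:(5,2)->(5,3)->EXIT
Step 4: p0:(4,3)->(5,3)->EXIT | p1:escaped | p2:(4,4)->(5,4)->EXIT | p3:(5,2)->(5,3)->EXIT | p4:escaped

ESCAPED ESCAPED ESCAPED ESCAPED ESCAPED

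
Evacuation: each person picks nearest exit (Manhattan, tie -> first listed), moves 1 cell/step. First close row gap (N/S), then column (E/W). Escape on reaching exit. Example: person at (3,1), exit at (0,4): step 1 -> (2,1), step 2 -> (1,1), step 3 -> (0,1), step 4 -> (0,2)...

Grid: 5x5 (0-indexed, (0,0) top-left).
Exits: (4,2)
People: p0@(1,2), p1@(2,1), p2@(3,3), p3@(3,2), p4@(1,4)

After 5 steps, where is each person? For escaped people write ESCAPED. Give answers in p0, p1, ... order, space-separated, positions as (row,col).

Step 1: p0:(1,2)->(2,2) | p1:(2,1)->(3,1) | p2:(3,3)->(4,3) | p3:(3,2)->(4,2)->EXIT | p4:(1,4)->(2,4)
Step 2: p0:(2,2)->(3,2) | p1:(3,1)->(4,1) | p2:(4,3)->(4,2)->EXIT | p3:escaped | p4:(2,4)->(3,4)
Step 3: p0:(3,2)->(4,2)->EXIT | p1:(4,1)->(4,2)->EXIT | p2:escaped | p3:escaped | p4:(3,4)->(4,4)
Step 4: p0:escaped | p1:escaped | p2:escaped | p3:escaped | p4:(4,4)->(4,3)
Step 5: p0:escaped | p1:escaped | p2:escaped | p3:escaped | p4:(4,3)->(4,2)->EXIT

ESCAPED ESCAPED ESCAPED ESCAPED ESCAPED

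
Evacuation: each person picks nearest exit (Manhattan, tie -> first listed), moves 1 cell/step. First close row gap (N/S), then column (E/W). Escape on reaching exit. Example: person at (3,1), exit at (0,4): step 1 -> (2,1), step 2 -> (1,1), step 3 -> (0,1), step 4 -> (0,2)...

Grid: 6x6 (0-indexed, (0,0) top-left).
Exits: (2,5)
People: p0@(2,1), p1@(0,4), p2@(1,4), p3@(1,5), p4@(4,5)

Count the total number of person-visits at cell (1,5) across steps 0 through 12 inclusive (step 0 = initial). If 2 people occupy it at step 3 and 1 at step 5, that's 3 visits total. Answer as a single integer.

Step 0: p0@(2,1) p1@(0,4) p2@(1,4) p3@(1,5) p4@(4,5) -> at (1,5): 1 [p3], cum=1
Step 1: p0@(2,2) p1@(1,4) p2@(2,4) p3@ESC p4@(3,5) -> at (1,5): 0 [-], cum=1
Step 2: p0@(2,3) p1@(2,4) p2@ESC p3@ESC p4@ESC -> at (1,5): 0 [-], cum=1
Step 3: p0@(2,4) p1@ESC p2@ESC p3@ESC p4@ESC -> at (1,5): 0 [-], cum=1
Step 4: p0@ESC p1@ESC p2@ESC p3@ESC p4@ESC -> at (1,5): 0 [-], cum=1
Total visits = 1

Answer: 1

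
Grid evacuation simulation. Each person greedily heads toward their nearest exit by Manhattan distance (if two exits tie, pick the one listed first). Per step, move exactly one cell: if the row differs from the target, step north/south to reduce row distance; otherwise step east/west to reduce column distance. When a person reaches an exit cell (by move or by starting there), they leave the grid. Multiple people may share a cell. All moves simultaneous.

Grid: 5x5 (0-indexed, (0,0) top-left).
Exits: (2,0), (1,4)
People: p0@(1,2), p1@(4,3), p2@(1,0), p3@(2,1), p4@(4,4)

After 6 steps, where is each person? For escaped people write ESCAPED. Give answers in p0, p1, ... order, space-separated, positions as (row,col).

Step 1: p0:(1,2)->(1,3) | p1:(4,3)->(3,3) | p2:(1,0)->(2,0)->EXIT | p3:(2,1)->(2,0)->EXIT | p4:(4,4)->(3,4)
Step 2: p0:(1,3)->(1,4)->EXIT | p1:(3,3)->(2,3) | p2:escaped | p3:escaped | p4:(3,4)->(2,4)
Step 3: p0:escaped | p1:(2,3)->(1,3) | p2:escaped | p3:escaped | p4:(2,4)->(1,4)->EXIT
Step 4: p0:escaped | p1:(1,3)->(1,4)->EXIT | p2:escaped | p3:escaped | p4:escaped

ESCAPED ESCAPED ESCAPED ESCAPED ESCAPED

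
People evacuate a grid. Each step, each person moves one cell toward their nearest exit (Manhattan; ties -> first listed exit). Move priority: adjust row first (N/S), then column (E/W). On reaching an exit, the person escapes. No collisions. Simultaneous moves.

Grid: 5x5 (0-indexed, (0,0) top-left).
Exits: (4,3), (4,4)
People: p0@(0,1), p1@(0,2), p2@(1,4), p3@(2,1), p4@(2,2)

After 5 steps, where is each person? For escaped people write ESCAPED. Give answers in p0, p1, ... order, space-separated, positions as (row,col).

Step 1: p0:(0,1)->(1,1) | p1:(0,2)->(1,2) | p2:(1,4)->(2,4) | p3:(2,1)->(3,1) | p4:(2,2)->(3,2)
Step 2: p0:(1,1)->(2,1) | p1:(1,2)->(2,2) | p2:(2,4)->(3,4) | p3:(3,1)->(4,1) | p4:(3,2)->(4,2)
Step 3: p0:(2,1)->(3,1) | p1:(2,2)->(3,2) | p2:(3,4)->(4,4)->EXIT | p3:(4,1)->(4,2) | p4:(4,2)->(4,3)->EXIT
Step 4: p0:(3,1)->(4,1) | p1:(3,2)->(4,2) | p2:escaped | p3:(4,2)->(4,3)->EXIT | p4:escaped
Step 5: p0:(4,1)->(4,2) | p1:(4,2)->(4,3)->EXIT | p2:escaped | p3:escaped | p4:escaped

(4,2) ESCAPED ESCAPED ESCAPED ESCAPED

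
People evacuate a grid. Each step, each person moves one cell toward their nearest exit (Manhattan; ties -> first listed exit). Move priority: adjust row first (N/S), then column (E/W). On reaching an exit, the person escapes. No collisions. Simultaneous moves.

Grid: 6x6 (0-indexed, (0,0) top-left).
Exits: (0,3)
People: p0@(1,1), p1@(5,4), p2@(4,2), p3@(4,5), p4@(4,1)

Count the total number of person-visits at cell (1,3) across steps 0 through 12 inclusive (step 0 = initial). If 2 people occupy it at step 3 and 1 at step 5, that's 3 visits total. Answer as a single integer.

Answer: 0

Derivation:
Step 0: p0@(1,1) p1@(5,4) p2@(4,2) p3@(4,5) p4@(4,1) -> at (1,3): 0 [-], cum=0
Step 1: p0@(0,1) p1@(4,4) p2@(3,2) p3@(3,5) p4@(3,1) -> at (1,3): 0 [-], cum=0
Step 2: p0@(0,2) p1@(3,4) p2@(2,2) p3@(2,5) p4@(2,1) -> at (1,3): 0 [-], cum=0
Step 3: p0@ESC p1@(2,4) p2@(1,2) p3@(1,5) p4@(1,1) -> at (1,3): 0 [-], cum=0
Step 4: p0@ESC p1@(1,4) p2@(0,2) p3@(0,5) p4@(0,1) -> at (1,3): 0 [-], cum=0
Step 5: p0@ESC p1@(0,4) p2@ESC p3@(0,4) p4@(0,2) -> at (1,3): 0 [-], cum=0
Step 6: p0@ESC p1@ESC p2@ESC p3@ESC p4@ESC -> at (1,3): 0 [-], cum=0
Total visits = 0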